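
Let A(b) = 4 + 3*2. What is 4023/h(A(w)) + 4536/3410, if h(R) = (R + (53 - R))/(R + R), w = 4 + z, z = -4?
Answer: 137304504/90365 ≈ 1519.4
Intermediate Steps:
w = 0 (w = 4 - 4 = 0)
A(b) = 10 (A(b) = 4 + 6 = 10)
h(R) = 53/(2*R) (h(R) = 53/((2*R)) = 53*(1/(2*R)) = 53/(2*R))
4023/h(A(w)) + 4536/3410 = 4023/(((53/2)/10)) + 4536/3410 = 4023/(((53/2)*(1/10))) + 4536*(1/3410) = 4023/(53/20) + 2268/1705 = 4023*(20/53) + 2268/1705 = 80460/53 + 2268/1705 = 137304504/90365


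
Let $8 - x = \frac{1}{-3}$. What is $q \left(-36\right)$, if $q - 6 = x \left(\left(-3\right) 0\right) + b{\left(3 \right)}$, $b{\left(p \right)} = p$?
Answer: $-324$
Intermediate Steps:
$x = \frac{25}{3}$ ($x = 8 - \frac{1}{-3} = 8 - - \frac{1}{3} = 8 + \frac{1}{3} = \frac{25}{3} \approx 8.3333$)
$q = 9$ ($q = 6 + \left(\frac{25 \left(\left(-3\right) 0\right)}{3} + 3\right) = 6 + \left(\frac{25}{3} \cdot 0 + 3\right) = 6 + \left(0 + 3\right) = 6 + 3 = 9$)
$q \left(-36\right) = 9 \left(-36\right) = -324$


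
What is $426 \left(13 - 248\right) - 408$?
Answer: $-100518$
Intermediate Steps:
$426 \left(13 - 248\right) - 408 = 426 \left(-235\right) - 408 = -100110 - 408 = -100518$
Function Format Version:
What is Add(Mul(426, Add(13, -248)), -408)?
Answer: -100518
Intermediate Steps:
Add(Mul(426, Add(13, -248)), -408) = Add(Mul(426, -235), -408) = Add(-100110, -408) = -100518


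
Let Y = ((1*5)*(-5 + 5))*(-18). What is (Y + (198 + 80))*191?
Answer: 53098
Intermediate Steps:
Y = 0 (Y = (5*0)*(-18) = 0*(-18) = 0)
(Y + (198 + 80))*191 = (0 + (198 + 80))*191 = (0 + 278)*191 = 278*191 = 53098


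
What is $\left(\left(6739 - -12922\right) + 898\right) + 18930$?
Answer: $39489$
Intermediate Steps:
$\left(\left(6739 - -12922\right) + 898\right) + 18930 = \left(\left(6739 + 12922\right) + 898\right) + 18930 = \left(19661 + 898\right) + 18930 = 20559 + 18930 = 39489$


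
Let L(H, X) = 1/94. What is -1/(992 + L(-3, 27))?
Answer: -94/93249 ≈ -0.0010081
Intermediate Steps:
L(H, X) = 1/94
-1/(992 + L(-3, 27)) = -1/(992 + 1/94) = -1/93249/94 = -1*94/93249 = -94/93249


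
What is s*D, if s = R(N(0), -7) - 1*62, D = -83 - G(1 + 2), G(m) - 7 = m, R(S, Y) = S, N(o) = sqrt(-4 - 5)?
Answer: 5766 - 279*I ≈ 5766.0 - 279.0*I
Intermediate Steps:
N(o) = 3*I (N(o) = sqrt(-9) = 3*I)
G(m) = 7 + m
D = -93 (D = -83 - (7 + (1 + 2)) = -83 - (7 + 3) = -83 - 1*10 = -83 - 10 = -93)
s = -62 + 3*I (s = 3*I - 1*62 = 3*I - 62 = -62 + 3*I ≈ -62.0 + 3.0*I)
s*D = (-62 + 3*I)*(-93) = 5766 - 279*I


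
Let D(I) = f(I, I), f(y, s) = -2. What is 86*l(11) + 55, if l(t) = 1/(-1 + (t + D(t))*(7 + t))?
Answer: 8941/161 ≈ 55.534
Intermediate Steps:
D(I) = -2
l(t) = 1/(-1 + (-2 + t)*(7 + t)) (l(t) = 1/(-1 + (t - 2)*(7 + t)) = 1/(-1 + (-2 + t)*(7 + t)))
86*l(11) + 55 = 86/(-15 + 11**2 + 5*11) + 55 = 86/(-15 + 121 + 55) + 55 = 86/161 + 55 = 8941/161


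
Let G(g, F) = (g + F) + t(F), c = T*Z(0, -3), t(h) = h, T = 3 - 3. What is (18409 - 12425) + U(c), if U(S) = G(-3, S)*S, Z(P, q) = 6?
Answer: 5984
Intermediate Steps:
T = 0
c = 0 (c = 0*6 = 0)
G(g, F) = g + 2*F (G(g, F) = (g + F) + F = (F + g) + F = g + 2*F)
U(S) = S*(-3 + 2*S) (U(S) = (-3 + 2*S)*S = S*(-3 + 2*S))
(18409 - 12425) + U(c) = (18409 - 12425) + 0*(-3 + 2*0) = 5984 + 0*(-3 + 0) = 5984 + 0*(-3) = 5984 + 0 = 5984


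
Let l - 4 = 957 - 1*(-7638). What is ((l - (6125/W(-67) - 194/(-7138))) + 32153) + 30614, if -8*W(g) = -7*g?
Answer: 17090228519/239123 ≈ 71471.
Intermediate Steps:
W(g) = 7*g/8 (W(g) = -(-7)*g/8 = 7*g/8)
l = 8599 (l = 4 + (957 - 1*(-7638)) = 4 + (957 + 7638) = 4 + 8595 = 8599)
((l - (6125/W(-67) - 194/(-7138))) + 32153) + 30614 = ((8599 - (6125/(((7/8)*(-67))) - 194/(-7138))) + 32153) + 30614 = ((8599 - (6125/(-469/8) - 194*(-1/7138))) + 32153) + 30614 = ((8599 - (6125*(-8/469) + 97/3569)) + 32153) + 30614 = ((8599 - (-7000/67 + 97/3569)) + 32153) + 30614 = ((8599 - 1*(-24976501/239123)) + 32153) + 30614 = ((8599 + 24976501/239123) + 32153) + 30614 = (2081195178/239123 + 32153) + 30614 = 9769716997/239123 + 30614 = 17090228519/239123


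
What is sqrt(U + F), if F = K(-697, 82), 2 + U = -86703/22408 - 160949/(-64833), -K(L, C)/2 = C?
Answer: I*sqrt(88320103310965071246)/726388932 ≈ 12.938*I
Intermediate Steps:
K(L, C) = -2*C
U = -4920226135/1452777864 (U = -2 + (-86703/22408 - 160949/(-64833)) = -2 + (-86703*1/22408 - 160949*(-1/64833)) = -2 + (-86703/22408 + 160949/64833) = -2 - 2014670407/1452777864 = -4920226135/1452777864 ≈ -3.3868)
F = -164 (F = -2*82 = -164)
sqrt(U + F) = sqrt(-4920226135/1452777864 - 164) = sqrt(-243175795831/1452777864) = I*sqrt(88320103310965071246)/726388932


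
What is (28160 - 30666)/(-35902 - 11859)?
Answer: 358/6823 ≈ 0.052470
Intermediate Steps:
(28160 - 30666)/(-35902 - 11859) = -2506/(-47761) = -2506*(-1/47761) = 358/6823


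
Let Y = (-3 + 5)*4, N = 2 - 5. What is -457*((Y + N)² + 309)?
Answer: -152638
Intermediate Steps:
N = -3
Y = 8 (Y = 2*4 = 8)
-457*((Y + N)² + 309) = -457*((8 - 3)² + 309) = -457*(5² + 309) = -457*(25 + 309) = -457*334 = -152638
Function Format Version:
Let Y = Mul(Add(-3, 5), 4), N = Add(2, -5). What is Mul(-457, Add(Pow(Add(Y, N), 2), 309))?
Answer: -152638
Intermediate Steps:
N = -3
Y = 8 (Y = Mul(2, 4) = 8)
Mul(-457, Add(Pow(Add(Y, N), 2), 309)) = Mul(-457, Add(Pow(Add(8, -3), 2), 309)) = Mul(-457, Add(Pow(5, 2), 309)) = Mul(-457, Add(25, 309)) = Mul(-457, 334) = -152638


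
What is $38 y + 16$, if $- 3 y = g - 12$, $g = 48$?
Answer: $-440$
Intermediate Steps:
$y = -12$ ($y = - \frac{48 - 12}{3} = \left(- \frac{1}{3}\right) 36 = -12$)
$38 y + 16 = 38 \left(-12\right) + 16 = -456 + 16 = -440$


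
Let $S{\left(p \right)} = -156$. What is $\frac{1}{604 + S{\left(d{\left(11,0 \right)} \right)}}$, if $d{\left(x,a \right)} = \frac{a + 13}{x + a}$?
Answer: $\frac{1}{448} \approx 0.0022321$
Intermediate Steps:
$d{\left(x,a \right)} = \frac{13 + a}{a + x}$
$\frac{1}{604 + S{\left(d{\left(11,0 \right)} \right)}} = \frac{1}{604 - 156} = \frac{1}{448}$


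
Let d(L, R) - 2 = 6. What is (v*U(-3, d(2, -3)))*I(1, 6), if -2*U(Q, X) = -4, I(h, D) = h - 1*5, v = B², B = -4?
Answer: -128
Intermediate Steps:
d(L, R) = 8 (d(L, R) = 2 + 6 = 8)
v = 16 (v = (-4)² = 16)
I(h, D) = -5 + h (I(h, D) = h - 5 = -5 + h)
U(Q, X) = 2 (U(Q, X) = -½*(-4) = 2)
(v*U(-3, d(2, -3)))*I(1, 6) = (16*2)*(-5 + 1) = 32*(-4) = -128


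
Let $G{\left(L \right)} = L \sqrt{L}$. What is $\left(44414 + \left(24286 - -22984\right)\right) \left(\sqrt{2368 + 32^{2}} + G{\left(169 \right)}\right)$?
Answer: $201429748 + 733472 \sqrt{53} \approx 2.0677 \cdot 10^{8}$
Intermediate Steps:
$G{\left(L \right)} = L^{\frac{3}{2}}$
$\left(44414 + \left(24286 - -22984\right)\right) \left(\sqrt{2368 + 32^{2}} + G{\left(169 \right)}\right) = \left(44414 + \left(24286 - -22984\right)\right) \left(\sqrt{2368 + 32^{2}} + 169^{\frac{3}{2}}\right) = \left(44414 + \left(24286 + 22984\right)\right) \left(\sqrt{2368 + 1024} + 2197\right) = \left(44414 + 47270\right) \left(\sqrt{3392} + 2197\right) = 91684 \left(8 \sqrt{53} + 2197\right) = 91684 \left(2197 + 8 \sqrt{53}\right) = 201429748 + 733472 \sqrt{53}$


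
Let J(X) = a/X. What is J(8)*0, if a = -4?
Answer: 0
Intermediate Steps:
J(X) = -4/X
J(8)*0 = -4/8*0 = -4*⅛*0 = -½*0 = 0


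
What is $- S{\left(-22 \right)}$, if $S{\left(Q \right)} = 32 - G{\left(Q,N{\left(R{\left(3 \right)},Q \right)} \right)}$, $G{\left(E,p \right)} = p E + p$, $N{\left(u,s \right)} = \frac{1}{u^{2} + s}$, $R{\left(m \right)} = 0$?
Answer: $- \frac{683}{22} \approx -31.045$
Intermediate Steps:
$N{\left(u,s \right)} = \frac{1}{s + u^{2}}$
$G{\left(E,p \right)} = p + E p$ ($G{\left(E,p \right)} = E p + p = p + E p$)
$S{\left(Q \right)} = 32 - \frac{1 + Q}{Q}$ ($S{\left(Q \right)} = 32 - \frac{1 + Q}{Q + 0^{2}} = 32 - \frac{1 + Q}{Q + 0} = 32 - \frac{1 + Q}{Q}$)
$- S{\left(-22 \right)} = - (31 - \frac{1}{-22}) = - (31 - - \frac{1}{22}) = - (31 + \frac{1}{22}) = \left(-1\right) \frac{683}{22} = - \frac{683}{22}$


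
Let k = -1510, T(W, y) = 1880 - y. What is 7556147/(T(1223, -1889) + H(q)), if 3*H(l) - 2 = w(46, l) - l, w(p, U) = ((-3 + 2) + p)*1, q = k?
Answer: 7556147/4288 ≈ 1762.2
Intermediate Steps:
q = -1510
w(p, U) = -1 + p (w(p, U) = (-1 + p)*1 = -1 + p)
H(l) = 47/3 - l/3 (H(l) = 2/3 + ((-1 + 46) - l)/3 = 2/3 + (45 - l)/3 = 2/3 + (15 - l/3) = 47/3 - l/3)
7556147/(T(1223, -1889) + H(q)) = 7556147/((1880 - 1*(-1889)) + (47/3 - 1/3*(-1510))) = 7556147/((1880 + 1889) + (47/3 + 1510/3)) = 7556147/(3769 + 519) = 7556147/4288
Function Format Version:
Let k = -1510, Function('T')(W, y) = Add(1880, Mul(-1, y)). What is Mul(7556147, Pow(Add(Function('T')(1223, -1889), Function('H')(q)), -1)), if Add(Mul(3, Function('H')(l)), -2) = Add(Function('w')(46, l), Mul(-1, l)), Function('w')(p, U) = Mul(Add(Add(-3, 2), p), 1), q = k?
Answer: Rational(7556147, 4288) ≈ 1762.2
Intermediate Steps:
q = -1510
Function('w')(p, U) = Add(-1, p) (Function('w')(p, U) = Mul(Add(-1, p), 1) = Add(-1, p))
Function('H')(l) = Add(Rational(47, 3), Mul(Rational(-1, 3), l)) (Function('H')(l) = Add(Rational(2, 3), Mul(Rational(1, 3), Add(Add(-1, 46), Mul(-1, l)))) = Add(Rational(2, 3), Mul(Rational(1, 3), Add(45, Mul(-1, l)))) = Add(Rational(2, 3), Add(15, Mul(Rational(-1, 3), l))) = Add(Rational(47, 3), Mul(Rational(-1, 3), l)))
Mul(7556147, Pow(Add(Function('T')(1223, -1889), Function('H')(q)), -1)) = Mul(7556147, Pow(Add(Add(1880, Mul(-1, -1889)), Add(Rational(47, 3), Mul(Rational(-1, 3), -1510))), -1)) = Mul(7556147, Pow(Add(Add(1880, 1889), Add(Rational(47, 3), Rational(1510, 3))), -1)) = Mul(7556147, Pow(Add(3769, 519), -1)) = Mul(7556147, Pow(4288, -1)) = Mul(7556147, Rational(1, 4288)) = Rational(7556147, 4288)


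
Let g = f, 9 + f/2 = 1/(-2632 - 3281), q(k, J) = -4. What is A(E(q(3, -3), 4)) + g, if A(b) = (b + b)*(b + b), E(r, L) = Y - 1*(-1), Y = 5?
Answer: 745036/5913 ≈ 126.00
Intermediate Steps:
E(r, L) = 6 (E(r, L) = 5 - 1*(-1) = 5 + 1 = 6)
f = -106436/5913 (f = -18 + 2/(-2632 - 3281) = -18 + 2/(-5913) = -18 + 2*(-1/5913) = -18 - 2/5913 = -106436/5913 ≈ -18.000)
g = -106436/5913 ≈ -18.000
A(b) = 4*b**2 (A(b) = (2*b)*(2*b) = 4*b**2)
A(E(q(3, -3), 4)) + g = 4*6**2 - 106436/5913 = 4*36 - 106436/5913 = 144 - 106436/5913 = 745036/5913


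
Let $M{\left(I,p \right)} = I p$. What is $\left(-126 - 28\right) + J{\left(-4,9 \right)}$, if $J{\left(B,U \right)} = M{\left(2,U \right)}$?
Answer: $-136$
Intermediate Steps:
$J{\left(B,U \right)} = 2 U$
$\left(-126 - 28\right) + J{\left(-4,9 \right)} = \left(-126 - 28\right) + 2 \cdot 9 = -154 + 18 = -136$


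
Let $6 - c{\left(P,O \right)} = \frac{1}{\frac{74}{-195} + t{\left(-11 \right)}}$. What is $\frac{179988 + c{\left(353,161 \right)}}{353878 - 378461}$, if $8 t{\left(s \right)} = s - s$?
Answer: $- \frac{13319751}{1819142} \approx -7.322$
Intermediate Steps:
$t{\left(s \right)} = 0$ ($t{\left(s \right)} = \frac{s - s}{8} = \frac{1}{8} \cdot 0 = 0$)
$c{\left(P,O \right)} = \frac{639}{74}$ ($c{\left(P,O \right)} = 6 - \frac{1}{\frac{74}{-195} + 0} = 6 - \frac{1}{74 \left(- \frac{1}{195}\right) + 0} = 6 - \frac{1}{- \frac{74}{195} + 0} = 6 - \frac{1}{- \frac{74}{195}} = 6 - - \frac{195}{74} = 6 + \frac{195}{74} = \frac{639}{74}$)
$\frac{179988 + c{\left(353,161 \right)}}{353878 - 378461} = \frac{179988 + \frac{639}{74}}{353878 - 378461} = \frac{13319751}{74 \left(-24583\right)} = \frac{13319751}{74} \left(- \frac{1}{24583}\right) = - \frac{13319751}{1819142}$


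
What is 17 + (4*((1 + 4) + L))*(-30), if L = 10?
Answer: -1783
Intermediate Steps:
17 + (4*((1 + 4) + L))*(-30) = 17 + (4*((1 + 4) + 10))*(-30) = 17 + (4*(5 + 10))*(-30) = 17 + (4*15)*(-30) = 17 + 60*(-30) = 17 - 1800 = -1783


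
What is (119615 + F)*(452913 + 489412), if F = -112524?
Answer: 6682026575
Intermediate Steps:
(119615 + F)*(452913 + 489412) = (119615 - 112524)*(452913 + 489412) = 7091*942325 = 6682026575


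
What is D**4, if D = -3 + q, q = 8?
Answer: 625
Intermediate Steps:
D = 5 (D = -3 + 8 = 5)
D**4 = 5**4 = 625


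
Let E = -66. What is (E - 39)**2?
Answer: 11025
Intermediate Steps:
(E - 39)**2 = (-66 - 39)**2 = (-105)**2 = 11025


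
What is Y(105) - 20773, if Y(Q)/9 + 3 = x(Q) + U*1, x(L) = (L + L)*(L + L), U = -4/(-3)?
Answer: 376112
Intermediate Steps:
U = 4/3 (U = -4*(-1/3) = 4/3 ≈ 1.3333)
x(L) = 4*L**2 (x(L) = (2*L)*(2*L) = 4*L**2)
Y(Q) = -15 + 36*Q**2 (Y(Q) = -27 + 9*(4*Q**2 + (4/3)*1) = -27 + 9*(4*Q**2 + 4/3) = -27 + 9*(4/3 + 4*Q**2) = -27 + (12 + 36*Q**2) = -15 + 36*Q**2)
Y(105) - 20773 = (-15 + 36*105**2) - 20773 = (-15 + 36*11025) - 20773 = (-15 + 396900) - 20773 = 396885 - 20773 = 376112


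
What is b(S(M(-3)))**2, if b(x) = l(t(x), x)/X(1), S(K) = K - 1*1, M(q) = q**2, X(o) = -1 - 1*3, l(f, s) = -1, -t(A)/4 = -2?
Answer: 1/16 ≈ 0.062500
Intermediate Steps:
t(A) = 8 (t(A) = -4*(-2) = 8)
X(o) = -4 (X(o) = -1 - 3 = -4)
S(K) = -1 + K (S(K) = K - 1 = -1 + K)
b(x) = 1/4 (b(x) = -1/(-4) = -1*(-1/4) = 1/4)
b(S(M(-3)))**2 = (1/4)**2 = 1/16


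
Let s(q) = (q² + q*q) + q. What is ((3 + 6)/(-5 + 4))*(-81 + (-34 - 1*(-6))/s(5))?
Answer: 40347/55 ≈ 733.58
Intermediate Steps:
s(q) = q + 2*q² (s(q) = (q² + q²) + q = 2*q² + q = q + 2*q²)
((3 + 6)/(-5 + 4))*(-81 + (-34 - 1*(-6))/s(5)) = ((3 + 6)/(-5 + 4))*(-81 + (-34 - 1*(-6))/((5*(1 + 2*5)))) = (9/(-1))*(-81 + (-34 + 6)/((5*(1 + 10)))) = (9*(-1))*(-81 - 28/(5*11)) = -9*(-81 - 28/55) = -9*(-4483/55) = 40347/55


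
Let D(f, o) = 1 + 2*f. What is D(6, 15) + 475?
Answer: 488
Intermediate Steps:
D(6, 15) + 475 = (1 + 2*6) + 475 = (1 + 12) + 475 = 13 + 475 = 488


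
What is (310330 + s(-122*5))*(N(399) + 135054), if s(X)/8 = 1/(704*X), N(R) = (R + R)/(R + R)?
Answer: 449963132431389/10736 ≈ 4.1912e+10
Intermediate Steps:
N(R) = 1 (N(R) = (2*R)/((2*R)) = (2*R)*(1/(2*R)) = 1)
s(X) = 1/(88*X) (s(X) = 8*(1/(704*X)) = 1/(88*X))
(310330 + s(-122*5))*(N(399) + 135054) = (310330 + 1/(88*((-122*5))))*(1 + 135054) = (310330 + (1/88)/(-610))*135055 = (310330 + (1/88)*(-1/610))*135055 = (310330 - 1/53680)*135055 = (16658514399/53680)*135055 = 449963132431389/10736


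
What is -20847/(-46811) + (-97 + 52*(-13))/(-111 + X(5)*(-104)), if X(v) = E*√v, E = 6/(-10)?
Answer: -6445856744/557659443 - 80392*√5/11913 ≈ -26.648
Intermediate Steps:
E = -⅗ (E = 6*(-⅒) = -⅗ ≈ -0.60000)
X(v) = -3*√v/5
-20847/(-46811) + (-97 + 52*(-13))/(-111 + X(5)*(-104)) = -20847/(-46811) + (-97 + 52*(-13))/(-111 - 3*√5/5*(-104)) = -20847*(-1/46811) + (-97 - 676)/(-111 + 312*√5/5) = 20847/46811 - 773/(-111 + 312*√5/5)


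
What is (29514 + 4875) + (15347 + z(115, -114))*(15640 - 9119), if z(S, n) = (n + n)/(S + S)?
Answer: 11512156846/115 ≈ 1.0011e+8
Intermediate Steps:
z(S, n) = n/S (z(S, n) = (2*n)/((2*S)) = (2*n)*(1/(2*S)) = n/S)
(29514 + 4875) + (15347 + z(115, -114))*(15640 - 9119) = (29514 + 4875) + (15347 - 114/115)*(15640 - 9119) = 34389 + (15347 - 114*1/115)*6521 = 34389 + (15347 - 114/115)*6521 = 34389 + (1764791/115)*6521 = 34389 + 11508202111/115 = 11512156846/115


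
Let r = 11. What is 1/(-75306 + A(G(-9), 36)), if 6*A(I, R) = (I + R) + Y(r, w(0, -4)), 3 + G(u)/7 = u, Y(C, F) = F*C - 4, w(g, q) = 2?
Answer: -1/75311 ≈ -1.3278e-5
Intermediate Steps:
Y(C, F) = -4 + C*F (Y(C, F) = C*F - 4 = -4 + C*F)
G(u) = -21 + 7*u
A(I, R) = 3 + I/6 + R/6 (A(I, R) = ((I + R) + (-4 + 11*2))/6 = ((I + R) + (-4 + 22))/6 = ((I + R) + 18)/6 = (18 + I + R)/6 = 3 + I/6 + R/6)
1/(-75306 + A(G(-9), 36)) = 1/(-75306 + (3 + (-21 + 7*(-9))/6 + (⅙)*36)) = 1/(-75306 + (3 + (-21 - 63)/6 + 6)) = 1/(-75306 + (3 + (⅙)*(-84) + 6)) = 1/(-75306 + (3 - 14 + 6)) = 1/(-75306 - 5) = 1/(-75311) = -1/75311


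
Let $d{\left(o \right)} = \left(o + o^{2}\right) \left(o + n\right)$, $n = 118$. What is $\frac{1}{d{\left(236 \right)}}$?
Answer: $\frac{1}{19799928} \approx 5.0505 \cdot 10^{-8}$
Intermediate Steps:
$d{\left(o \right)} = \left(118 + o\right) \left(o + o^{2}\right)$ ($d{\left(o \right)} = \left(o + o^{2}\right) \left(o + 118\right) = \left(o + o^{2}\right) \left(118 + o\right) = \left(118 + o\right) \left(o + o^{2}\right)$)
$\frac{1}{d{\left(236 \right)}} = \frac{1}{236 \left(118 + 236^{2} + 119 \cdot 236\right)} = \frac{1}{236 \left(118 + 55696 + 28084\right)} = \frac{1}{236 \cdot 83898} = \frac{1}{19799928}$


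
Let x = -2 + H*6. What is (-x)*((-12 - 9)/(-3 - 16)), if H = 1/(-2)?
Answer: 105/19 ≈ 5.5263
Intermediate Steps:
H = -½ ≈ -0.50000
x = -5 (x = -2 - ½*6 = -2 - 3 = -5)
(-x)*((-12 - 9)/(-3 - 16)) = (-1*(-5))*((-12 - 9)/(-3 - 16)) = 5*(-21/(-19)) = 5*(-21*(-1/19)) = 5*(21/19) = 105/19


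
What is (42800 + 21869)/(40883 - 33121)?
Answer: 64669/7762 ≈ 8.3315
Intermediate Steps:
(42800 + 21869)/(40883 - 33121) = 64669/7762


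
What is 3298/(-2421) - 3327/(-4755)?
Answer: -2542441/3837285 ≈ -0.66256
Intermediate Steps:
3298/(-2421) - 3327/(-4755) = 3298*(-1/2421) - 3327*(-1/4755) = -3298/2421 + 1109/1585 = -2542441/3837285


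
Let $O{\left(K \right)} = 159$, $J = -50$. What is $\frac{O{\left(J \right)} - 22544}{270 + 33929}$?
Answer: $- \frac{2035}{3109} \approx -0.65455$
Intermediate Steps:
$\frac{O{\left(J \right)} - 22544}{270 + 33929} = \frac{159 - 22544}{270 + 33929} = - \frac{22385}{34199} = \left(-22385\right) \frac{1}{34199} = - \frac{2035}{3109}$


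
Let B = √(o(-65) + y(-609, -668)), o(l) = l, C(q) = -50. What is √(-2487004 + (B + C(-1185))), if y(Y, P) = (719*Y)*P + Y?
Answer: √(-2487054 + √292497154) ≈ 1571.6*I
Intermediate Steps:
y(Y, P) = Y + 719*P*Y (y(Y, P) = 719*P*Y + Y = Y + 719*P*Y)
B = √292497154 (B = √(-65 - 609*(1 + 719*(-668))) = √(-65 - 609*(1 - 480292)) = √(-65 - 609*(-480291)) = √(-65 + 292497219) = √292497154 ≈ 17103.)
√(-2487004 + (B + C(-1185))) = √(-2487004 + (√292497154 - 50)) = √(-2487004 + (-50 + √292497154)) = √(-2487054 + √292497154)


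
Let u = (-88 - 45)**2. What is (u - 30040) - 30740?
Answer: -43091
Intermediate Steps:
u = 17689 (u = (-133)**2 = 17689)
(u - 30040) - 30740 = (17689 - 30040) - 30740 = -12351 - 30740 = -43091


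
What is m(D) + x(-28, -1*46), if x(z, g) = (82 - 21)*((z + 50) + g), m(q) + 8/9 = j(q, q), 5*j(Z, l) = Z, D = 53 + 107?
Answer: -12896/9 ≈ -1432.9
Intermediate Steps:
D = 160
j(Z, l) = Z/5
m(q) = -8/9 + q/5
x(z, g) = 3050 + 61*g + 61*z (x(z, g) = 61*((50 + z) + g) = 61*(50 + g + z) = 3050 + 61*g + 61*z)
m(D) + x(-28, -1*46) = (-8/9 + (⅕)*160) + (3050 + 61*(-1*46) + 61*(-28)) = (-8/9 + 32) + (3050 + 61*(-46) - 1708) = 280/9 + (3050 - 2806 - 1708) = 280/9 - 1464 = -12896/9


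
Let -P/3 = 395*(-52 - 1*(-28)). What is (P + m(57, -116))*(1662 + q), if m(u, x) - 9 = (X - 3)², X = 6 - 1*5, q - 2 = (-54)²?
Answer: 130314740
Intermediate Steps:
q = 2918 (q = 2 + (-54)² = 2 + 2916 = 2918)
X = 1 (X = 6 - 5 = 1)
m(u, x) = 13 (m(u, x) = 9 + (1 - 3)² = 9 + (-2)² = 9 + 4 = 13)
P = 28440 (P = -1185*(-52 - 1*(-28)) = -1185*(-52 + 28) = -1185*(-24) = -3*(-9480) = 28440)
(P + m(57, -116))*(1662 + q) = (28440 + 13)*(1662 + 2918) = 28453*4580 = 130314740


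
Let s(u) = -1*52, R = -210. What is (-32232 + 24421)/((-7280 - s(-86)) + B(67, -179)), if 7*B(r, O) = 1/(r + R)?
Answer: 7818811/7235229 ≈ 1.0807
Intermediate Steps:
s(u) = -52
B(r, O) = 1/(7*(-210 + r)) (B(r, O) = 1/(7*(r - 210)) = 1/(7*(-210 + r)))
(-32232 + 24421)/((-7280 - s(-86)) + B(67, -179)) = (-32232 + 24421)/((-7280 - 1*(-52)) + 1/(7*(-210 + 67))) = -7811/((-7280 + 52) + (1/7)/(-143)) = -7811/(-7228 + (1/7)*(-1/143)) = -7811/(-7228 - 1/1001) = -7811/(-7235229/1001) = -7811*(-1001/7235229) = 7818811/7235229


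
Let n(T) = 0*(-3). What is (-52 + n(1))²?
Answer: 2704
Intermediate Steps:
n(T) = 0
(-52 + n(1))² = (-52 + 0)² = (-52)² = 2704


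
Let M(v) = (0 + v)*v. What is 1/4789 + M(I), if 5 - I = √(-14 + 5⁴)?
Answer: 3045805/4789 - 10*√611 ≈ 388.82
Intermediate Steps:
I = 5 - √611 (I = 5 - √(-14 + 5⁴) = 5 - √(-14 + 625) = 5 - √611 ≈ -19.718)
M(v) = v² (M(v) = v*v = v²)
1/4789 + M(I) = 1/4789 + (5 - √611)²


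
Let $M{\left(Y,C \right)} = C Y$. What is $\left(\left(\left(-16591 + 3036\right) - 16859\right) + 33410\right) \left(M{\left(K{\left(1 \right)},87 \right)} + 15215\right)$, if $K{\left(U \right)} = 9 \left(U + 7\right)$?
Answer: $64351084$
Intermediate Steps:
$K{\left(U \right)} = 63 + 9 U$ ($K{\left(U \right)} = 9 \left(7 + U\right) = 63 + 9 U$)
$\left(\left(\left(-16591 + 3036\right) - 16859\right) + 33410\right) \left(M{\left(K{\left(1 \right)},87 \right)} + 15215\right) = \left(\left(\left(-16591 + 3036\right) - 16859\right) + 33410\right) \left(87 \left(63 + 9 \cdot 1\right) + 15215\right) = \left(\left(-13555 - 16859\right) + 33410\right) \left(87 \left(63 + 9\right) + 15215\right) = \left(-30414 + 33410\right) \left(87 \cdot 72 + 15215\right) = 2996 \left(6264 + 15215\right) = 2996 \cdot 21479 = 64351084$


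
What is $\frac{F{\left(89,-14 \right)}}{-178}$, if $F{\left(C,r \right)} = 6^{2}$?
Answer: $- \frac{18}{89} \approx -0.20225$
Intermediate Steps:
$F{\left(C,r \right)} = 36$
$\frac{F{\left(89,-14 \right)}}{-178} = \frac{36}{-178} = 36 \left(- \frac{1}{178}\right) = - \frac{18}{89}$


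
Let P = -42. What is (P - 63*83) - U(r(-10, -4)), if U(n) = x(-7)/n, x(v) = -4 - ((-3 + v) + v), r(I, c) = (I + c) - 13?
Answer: -142304/27 ≈ -5270.5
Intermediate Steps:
r(I, c) = -13 + I + c
x(v) = -1 - 2*v (x(v) = -4 - (-3 + 2*v) = -4 + (3 - 2*v) = -1 - 2*v)
U(n) = 13/n (U(n) = (-1 - 2*(-7))/n = (-1 + 14)/n = 13/n)
(P - 63*83) - U(r(-10, -4)) = (-42 - 63*83) - 13/(-13 - 10 - 4) = (-42 - 5229) - 13/(-27) = -5271 - 13*(-1)/27 = -5271 - 1*(-13/27) = -5271 + 13/27 = -142304/27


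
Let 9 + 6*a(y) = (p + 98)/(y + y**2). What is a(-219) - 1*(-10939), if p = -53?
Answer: 348118755/31828 ≈ 10938.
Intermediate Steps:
a(y) = -3/2 + 15/(2*(y + y**2)) (a(y) = -3/2 + ((-53 + 98)/(y + y**2))/6 = -3/2 + (45/(y + y**2))/6 = -3/2 + 15/(2*(y + y**2)))
a(-219) - 1*(-10939) = (3/2)*(5 - 1*(-219) - 1*(-219)**2)/(-219*(1 - 219)) - 1*(-10939) = (3/2)*(-1/219)*(5 + 219 - 1*47961)/(-218) + 10939 = (3/2)*(-1/219)*(-1/218)*(5 + 219 - 47961) + 10939 = (3/2)*(-1/219)*(-1/218)*(-47737) + 10939 = -47737/31828 + 10939 = 348118755/31828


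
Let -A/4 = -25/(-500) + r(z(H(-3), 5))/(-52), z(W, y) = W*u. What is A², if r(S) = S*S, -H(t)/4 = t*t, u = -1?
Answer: 41822089/4225 ≈ 9898.7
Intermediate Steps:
H(t) = -4*t² (H(t) = -4*t*t = -4*t²)
z(W, y) = -W (z(W, y) = W*(-1) = -W)
r(S) = S²
A = 6467/65 (A = -4*(-25/(-500) + (-(-4)*(-3)²)²/(-52)) = -4*(-25*(-1/500) + (-(-4)*9)²*(-1/52)) = -4*(1/20 + (-1*(-36))²*(-1/52)) = -4*(1/20 + 36²*(-1/52)) = -4*(1/20 + 1296*(-1/52)) = -4*(1/20 - 324/13) = -4*(-6467/260) = 6467/65 ≈ 99.492)
A² = (6467/65)² = 41822089/4225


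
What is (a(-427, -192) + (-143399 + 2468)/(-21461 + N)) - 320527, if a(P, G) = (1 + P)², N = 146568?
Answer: -17396394388/125107 ≈ -1.3905e+5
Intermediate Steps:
(a(-427, -192) + (-143399 + 2468)/(-21461 + N)) - 320527 = ((1 - 427)² + (-143399 + 2468)/(-21461 + 146568)) - 320527 = ((-426)² - 140931/125107) - 320527 = (181476 - 140931*1/125107) - 320527 = (181476 - 140931/125107) - 320527 = 22703777001/125107 - 320527 = -17396394388/125107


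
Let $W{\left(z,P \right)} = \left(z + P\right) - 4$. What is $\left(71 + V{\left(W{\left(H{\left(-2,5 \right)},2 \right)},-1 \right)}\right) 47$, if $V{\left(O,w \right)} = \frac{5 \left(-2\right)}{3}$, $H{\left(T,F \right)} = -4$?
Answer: $\frac{9541}{3} \approx 3180.3$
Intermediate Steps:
$W{\left(z,P \right)} = -4 + P + z$ ($W{\left(z,P \right)} = \left(P + z\right) - 4 = -4 + P + z$)
$V{\left(O,w \right)} = - \frac{10}{3}$ ($V{\left(O,w \right)} = \left(-10\right) \frac{1}{3} = - \frac{10}{3}$)
$\left(71 + V{\left(W{\left(H{\left(-2,5 \right)},2 \right)},-1 \right)}\right) 47 = \left(71 - \frac{10}{3}\right) 47 = \frac{203}{3} \cdot 47 = \frac{9541}{3}$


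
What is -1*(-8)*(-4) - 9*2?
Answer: -50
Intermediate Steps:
-1*(-8)*(-4) - 9*2 = 8*(-4) - 18 = -32 - 18 = -50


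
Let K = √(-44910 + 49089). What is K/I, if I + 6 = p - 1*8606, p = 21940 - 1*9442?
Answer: √4179/3886 ≈ 0.016635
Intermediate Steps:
p = 12498 (p = 21940 - 9442 = 12498)
K = √4179 ≈ 64.645
I = 3886 (I = -6 + (12498 - 1*8606) = -6 + (12498 - 8606) = -6 + 3892 = 3886)
K/I = √4179/3886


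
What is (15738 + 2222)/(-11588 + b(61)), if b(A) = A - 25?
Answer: -2245/1444 ≈ -1.5547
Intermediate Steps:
b(A) = -25 + A
(15738 + 2222)/(-11588 + b(61)) = (15738 + 2222)/(-11588 + (-25 + 61)) = 17960/(-11588 + 36) = 17960/(-11552) = 17960*(-1/11552) = -2245/1444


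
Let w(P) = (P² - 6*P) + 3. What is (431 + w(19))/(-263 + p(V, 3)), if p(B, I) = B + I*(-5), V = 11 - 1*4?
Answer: -681/271 ≈ -2.5129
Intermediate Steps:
V = 7 (V = 11 - 4 = 7)
w(P) = 3 + P² - 6*P
p(B, I) = B - 5*I
(431 + w(19))/(-263 + p(V, 3)) = (431 + (3 + 19² - 6*19))/(-263 + (7 - 5*3)) = (431 + (3 + 361 - 114))/(-263 + (7 - 15)) = (431 + 250)/(-263 - 8) = 681/(-271) = 681*(-1/271) = -681/271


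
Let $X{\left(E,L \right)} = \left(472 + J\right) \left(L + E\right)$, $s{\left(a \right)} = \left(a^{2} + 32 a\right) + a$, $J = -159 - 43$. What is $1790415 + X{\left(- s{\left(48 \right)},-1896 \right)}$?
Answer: $228735$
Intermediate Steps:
$J = -202$ ($J = -159 - 43 = -202$)
$s{\left(a \right)} = a^{2} + 33 a$
$X{\left(E,L \right)} = 270 E + 270 L$ ($X{\left(E,L \right)} = \left(472 - 202\right) \left(L + E\right) = 270 \left(E + L\right) = 270 E + 270 L$)
$1790415 + X{\left(- s{\left(48 \right)},-1896 \right)} = 1790415 + \left(270 \left(- 48 \left(33 + 48\right)\right) + 270 \left(-1896\right)\right) = 1790415 + \left(270 \left(- 48 \cdot 81\right) - 511920\right) = 1790415 + \left(270 \left(\left(-1\right) 3888\right) - 511920\right) = 1790415 + \left(270 \left(-3888\right) - 511920\right) = 1790415 - 1561680 = 228735$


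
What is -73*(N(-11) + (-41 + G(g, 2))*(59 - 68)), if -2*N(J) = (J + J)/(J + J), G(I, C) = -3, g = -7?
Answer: -57743/2 ≈ -28872.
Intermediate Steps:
N(J) = -½ (N(J) = -(J + J)/(2*(J + J)) = -2*J/(2*(2*J)) = -2*J*1/(2*J)/2 = -½*1 = -½)
-73*(N(-11) + (-41 + G(g, 2))*(59 - 68)) = -73*(-½ + (-41 - 3)*(59 - 68)) = -73*(-½ - 44*(-9)) = -73*(-½ + 396) = -73*791/2 = -57743/2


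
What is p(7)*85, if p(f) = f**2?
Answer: 4165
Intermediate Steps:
p(7)*85 = 7**2*85 = 49*85 = 4165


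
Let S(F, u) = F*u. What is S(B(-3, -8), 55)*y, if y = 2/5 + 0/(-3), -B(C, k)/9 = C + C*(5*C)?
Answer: -8316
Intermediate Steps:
B(C, k) = -45*C**2 - 9*C (B(C, k) = -9*(C + C*(5*C)) = -9*(C + 5*C**2) = -45*C**2 - 9*C)
y = 2/5 (y = 2*(1/5) + 0*(-1/3) = 2/5 + 0 = 2/5 ≈ 0.40000)
S(B(-3, -8), 55)*y = (-9*(-3)*(1 + 5*(-3))*55)*(2/5) = (-9*(-3)*(1 - 15)*55)*(2/5) = (-9*(-3)*(-14)*55)*(2/5) = -378*55*(2/5) = -20790*2/5 = -8316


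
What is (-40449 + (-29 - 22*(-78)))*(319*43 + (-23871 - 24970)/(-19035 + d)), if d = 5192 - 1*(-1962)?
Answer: -6319001318716/11881 ≈ -5.3186e+8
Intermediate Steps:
d = 7154 (d = 5192 + 1962 = 7154)
(-40449 + (-29 - 22*(-78)))*(319*43 + (-23871 - 24970)/(-19035 + d)) = (-40449 + (-29 - 22*(-78)))*(319*43 + (-23871 - 24970)/(-19035 + 7154)) = (-40449 + (-29 + 1716))*(13717 - 48841/(-11881)) = (-40449 + 1687)*(13717 - 48841*(-1/11881)) = -38762*(13717 + 48841/11881) = -38762*163020518/11881 = -6319001318716/11881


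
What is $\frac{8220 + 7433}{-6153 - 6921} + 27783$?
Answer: $\frac{363219289}{13074} \approx 27782.0$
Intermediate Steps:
$\frac{8220 + 7433}{-6153 - 6921} + 27783 = \frac{15653}{-13074} + 27783 = 15653 \left(- \frac{1}{13074}\right) + 27783 = - \frac{15653}{13074} + 27783 = \frac{363219289}{13074}$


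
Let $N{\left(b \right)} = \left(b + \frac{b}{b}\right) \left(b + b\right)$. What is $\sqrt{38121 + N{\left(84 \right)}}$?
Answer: $\sqrt{52401} \approx 228.91$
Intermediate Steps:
$N{\left(b \right)} = 2 b \left(1 + b\right)$ ($N{\left(b \right)} = \left(b + 1\right) 2 b = \left(1 + b\right) 2 b = 2 b \left(1 + b\right)$)
$\sqrt{38121 + N{\left(84 \right)}} = \sqrt{38121 + 2 \cdot 84 \left(1 + 84\right)} = \sqrt{38121 + 2 \cdot 84 \cdot 85} = \sqrt{38121 + 14280} = \sqrt{52401}$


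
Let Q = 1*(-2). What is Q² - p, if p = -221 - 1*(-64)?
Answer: 161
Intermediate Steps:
Q = -2
p = -157 (p = -221 + 64 = -157)
Q² - p = (-2)² - 1*(-157) = 4 + 157 = 161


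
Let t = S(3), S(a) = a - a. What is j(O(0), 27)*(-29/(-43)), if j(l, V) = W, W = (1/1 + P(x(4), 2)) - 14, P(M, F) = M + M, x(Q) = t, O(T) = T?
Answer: -377/43 ≈ -8.7674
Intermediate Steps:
S(a) = 0
t = 0
x(Q) = 0
P(M, F) = 2*M
W = -13 (W = (1/1 + 2*0) - 14 = (1 + 0) - 14 = 1 - 14 = -13)
j(l, V) = -13
j(O(0), 27)*(-29/(-43)) = -(-377)/(-43) = -(-377)*(-1)/43 = -13*29/43 = -377/43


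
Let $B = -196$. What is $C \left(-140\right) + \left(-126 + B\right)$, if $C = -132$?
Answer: $18158$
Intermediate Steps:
$C \left(-140\right) + \left(-126 + B\right) = \left(-132\right) \left(-140\right) - 322 = 18480 - 322 = 18158$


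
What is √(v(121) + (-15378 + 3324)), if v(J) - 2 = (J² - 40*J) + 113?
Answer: I*√2138 ≈ 46.239*I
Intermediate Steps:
v(J) = 115 + J² - 40*J (v(J) = 2 + ((J² - 40*J) + 113) = 2 + (113 + J² - 40*J) = 115 + J² - 40*J)
√(v(121) + (-15378 + 3324)) = √((115 + 121² - 40*121) + (-15378 + 3324)) = √((115 + 14641 - 4840) - 12054) = √(9916 - 12054) = √(-2138) = I*√2138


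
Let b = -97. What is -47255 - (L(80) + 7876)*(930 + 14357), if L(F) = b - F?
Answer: -117741868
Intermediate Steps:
L(F) = -97 - F
-47255 - (L(80) + 7876)*(930 + 14357) = -47255 - ((-97 - 1*80) + 7876)*(930 + 14357) = -47255 - ((-97 - 80) + 7876)*15287 = -47255 - (-177 + 7876)*15287 = -47255 - 7699*15287 = -47255 - 1*117694613 = -47255 - 117694613 = -117741868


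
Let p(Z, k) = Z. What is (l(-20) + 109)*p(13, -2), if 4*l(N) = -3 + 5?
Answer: 2847/2 ≈ 1423.5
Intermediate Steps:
l(N) = 1/2 (l(N) = (-3 + 5)/4 = (1/4)*2 = 1/2)
(l(-20) + 109)*p(13, -2) = (1/2 + 109)*13 = (219/2)*13 = 2847/2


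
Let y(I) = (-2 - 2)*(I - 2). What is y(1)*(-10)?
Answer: -40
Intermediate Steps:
y(I) = 8 - 4*I (y(I) = -4*(-2 + I) = 8 - 4*I)
y(1)*(-10) = (8 - 4*1)*(-10) = (8 - 4)*(-10) = 4*(-10) = -40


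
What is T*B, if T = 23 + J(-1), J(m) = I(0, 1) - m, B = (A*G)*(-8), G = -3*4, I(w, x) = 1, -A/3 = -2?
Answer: 14400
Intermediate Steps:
A = 6 (A = -3*(-2) = 6)
G = -12
B = 576 (B = (6*(-12))*(-8) = -72*(-8) = 576)
J(m) = 1 - m
T = 25 (T = 23 + (1 - 1*(-1)) = 23 + (1 + 1) = 23 + 2 = 25)
T*B = 25*576 = 14400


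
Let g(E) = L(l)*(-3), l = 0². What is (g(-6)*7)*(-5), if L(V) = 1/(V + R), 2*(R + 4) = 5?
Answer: -70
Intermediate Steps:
R = -3/2 (R = -4 + (½)*5 = -4 + 5/2 = -3/2 ≈ -1.5000)
l = 0
L(V) = 1/(-3/2 + V) (L(V) = 1/(V - 3/2) = 1/(-3/2 + V))
g(E) = 2 (g(E) = (2/(-3 + 2*0))*(-3) = (2/(-3 + 0))*(-3) = (2/(-3))*(-3) = (2*(-⅓))*(-3) = -⅔*(-3) = 2)
(g(-6)*7)*(-5) = (2*7)*(-5) = 14*(-5) = -70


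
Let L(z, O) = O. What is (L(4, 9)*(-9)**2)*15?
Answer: 10935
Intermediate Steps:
(L(4, 9)*(-9)**2)*15 = (9*(-9)**2)*15 = (9*81)*15 = 729*15 = 10935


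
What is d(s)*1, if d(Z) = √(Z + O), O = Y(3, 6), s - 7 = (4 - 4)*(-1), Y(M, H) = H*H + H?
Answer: 7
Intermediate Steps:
Y(M, H) = H + H² (Y(M, H) = H² + H = H + H²)
s = 7 (s = 7 + (4 - 4)*(-1) = 7 + 0*(-1) = 7 + 0 = 7)
O = 42 (O = 6*(1 + 6) = 6*7 = 42)
d(Z) = √(42 + Z) (d(Z) = √(Z + 42) = √(42 + Z))
d(s)*1 = √(42 + 7)*1 = √49*1 = 7*1 = 7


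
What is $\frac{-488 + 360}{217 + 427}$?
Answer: $- \frac{32}{161} \approx -0.19876$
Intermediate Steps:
$\frac{-488 + 360}{217 + 427} = - \frac{128}{644} = \left(-128\right) \frac{1}{644} = - \frac{32}{161}$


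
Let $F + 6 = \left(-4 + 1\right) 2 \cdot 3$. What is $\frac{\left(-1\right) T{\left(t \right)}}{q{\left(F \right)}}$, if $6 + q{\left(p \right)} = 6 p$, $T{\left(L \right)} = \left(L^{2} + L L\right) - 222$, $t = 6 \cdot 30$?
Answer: $\frac{10763}{25} \approx 430.52$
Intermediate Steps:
$F = -24$ ($F = -6 + \left(-4 + 1\right) 2 \cdot 3 = -6 + \left(-3\right) 2 \cdot 3 = -6 - 18 = -24$)
$t = 180$
$T{\left(L \right)} = -222 + 2 L^{2}$ ($T{\left(L \right)} = \left(L^{2} + L^{2}\right) - 222 = 2 L^{2} - 222 = -222 + 2 L^{2}$)
$q{\left(p \right)} = -6 + 6 p$
$\frac{\left(-1\right) T{\left(t \right)}}{q{\left(F \right)}} = \frac{\left(-1\right) \left(-222 + 2 \cdot 180^{2}\right)}{-6 + 6 \left(-24\right)} = \frac{\left(-1\right) \left(-222 + 2 \cdot 32400\right)}{-6 - 144} = \frac{\left(-1\right) \left(-222 + 64800\right)}{-150} = \left(-1\right) 64578 \left(- \frac{1}{150}\right) = \left(-64578\right) \left(- \frac{1}{150}\right) = \frac{10763}{25}$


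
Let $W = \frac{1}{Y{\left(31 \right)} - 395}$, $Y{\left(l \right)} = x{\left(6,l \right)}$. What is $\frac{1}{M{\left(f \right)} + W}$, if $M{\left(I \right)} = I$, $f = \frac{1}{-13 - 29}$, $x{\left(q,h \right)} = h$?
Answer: $- \frac{1092}{29} \approx -37.655$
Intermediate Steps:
$f = - \frac{1}{42}$ ($f = \frac{1}{-42} = - \frac{1}{42} \approx -0.02381$)
$Y{\left(l \right)} = l$
$W = - \frac{1}{364}$ ($W = \frac{1}{31 - 395} = \frac{1}{-364} = - \frac{1}{364} \approx -0.0027473$)
$\frac{1}{M{\left(f \right)} + W} = \frac{1}{- \frac{1}{42} - \frac{1}{364}} = \frac{1}{- \frac{29}{1092}} = - \frac{1092}{29}$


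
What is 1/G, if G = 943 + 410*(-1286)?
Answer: -1/526317 ≈ -1.9000e-6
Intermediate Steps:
G = -526317 (G = 943 - 527260 = -526317)
1/G = 1/(-526317) = -1/526317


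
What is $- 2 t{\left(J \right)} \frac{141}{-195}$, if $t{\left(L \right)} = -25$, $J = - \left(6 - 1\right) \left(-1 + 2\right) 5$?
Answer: $- \frac{470}{13} \approx -36.154$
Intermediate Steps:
$J = -25$ ($J = - 5 \cdot 1 \cdot 5 = \left(-1\right) 5 \cdot 5 = \left(-5\right) 5 = -25$)
$- 2 t{\left(J \right)} \frac{141}{-195} = \left(-2\right) \left(-25\right) \frac{141}{-195} = 50 \cdot 141 \left(- \frac{1}{195}\right) = 50 \left(- \frac{47}{65}\right) = - \frac{470}{13}$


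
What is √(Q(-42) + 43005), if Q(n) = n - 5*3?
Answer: 6*√1193 ≈ 207.24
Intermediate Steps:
Q(n) = -15 + n (Q(n) = n - 15 = -15 + n)
√(Q(-42) + 43005) = √((-15 - 42) + 43005) = √(-57 + 43005) = √42948 = 6*√1193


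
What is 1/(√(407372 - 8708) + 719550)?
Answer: 39975/28763989102 - 7*√226/86291967306 ≈ 1.3885e-6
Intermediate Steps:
1/(√(407372 - 8708) + 719550) = 1/(√398664 + 719550) = 1/(42*√226 + 719550) = 1/(719550 + 42*√226)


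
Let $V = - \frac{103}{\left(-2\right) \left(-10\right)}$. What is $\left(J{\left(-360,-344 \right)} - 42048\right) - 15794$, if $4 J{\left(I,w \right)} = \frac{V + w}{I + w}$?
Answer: $- \frac{3257654457}{56320} \approx -57842.0$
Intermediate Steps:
$V = - \frac{103}{20} \approx -5.15$
$J{\left(I,w \right)} = \frac{- \frac{103}{20} + w}{4 \left(I + w\right)}$ ($J{\left(I,w \right)} = \frac{\left(- \frac{103}{20} + w\right) \frac{1}{I + w}}{4} = \frac{\frac{1}{I + w} \left(- \frac{103}{20} + w\right)}{4} = \frac{- \frac{103}{20} + w}{4 \left(I + w\right)}$)
$\left(J{\left(-360,-344 \right)} - 42048\right) - 15794 = \left(\frac{- \frac{103}{80} + \frac{1}{4} \left(-344\right)}{-360 - 344} - 42048\right) - 15794 = \left(\frac{- \frac{103}{80} - 86}{-704} - 42048\right) - 15794 = \left(\left(- \frac{1}{704}\right) \left(- \frac{6983}{80}\right) - 42048\right) - 15794 = \left(\frac{6983}{56320} - 42048\right) - 15794 = - \frac{2368136377}{56320} - 15794 = - \frac{3257654457}{56320}$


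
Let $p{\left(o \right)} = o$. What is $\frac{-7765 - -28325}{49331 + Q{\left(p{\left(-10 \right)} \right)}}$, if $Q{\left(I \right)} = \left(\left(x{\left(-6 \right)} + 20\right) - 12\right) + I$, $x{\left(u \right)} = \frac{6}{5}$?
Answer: $\frac{102800}{246651} \approx 0.41678$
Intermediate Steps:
$x{\left(u \right)} = \frac{6}{5}$ ($x{\left(u \right)} = 6 \cdot \frac{1}{5} = \frac{6}{5}$)
$Q{\left(I \right)} = \frac{46}{5} + I$ ($Q{\left(I \right)} = \left(\left(\frac{6}{5} + 20\right) - 12\right) + I = \left(\frac{106}{5} - 12\right) + I = \frac{46}{5} + I$)
$\frac{-7765 - -28325}{49331 + Q{\left(p{\left(-10 \right)} \right)}} = \frac{-7765 - -28325}{49331 + \left(\frac{46}{5} - 10\right)} = \frac{-7765 + 28325}{49331 - \frac{4}{5}} = \frac{20560}{\frac{246651}{5}} = 20560 \cdot \frac{5}{246651} = \frac{102800}{246651}$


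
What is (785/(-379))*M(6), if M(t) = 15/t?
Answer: -3925/758 ≈ -5.1781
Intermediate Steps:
(785/(-379))*M(6) = (785/(-379))*(15/6) = (785*(-1/379))*(15*(1/6)) = -785/379*5/2 = -3925/758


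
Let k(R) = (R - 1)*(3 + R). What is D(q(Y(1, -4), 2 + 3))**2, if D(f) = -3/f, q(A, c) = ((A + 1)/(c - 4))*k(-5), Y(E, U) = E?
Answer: 1/64 ≈ 0.015625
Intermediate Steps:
k(R) = (-1 + R)*(3 + R)
q(A, c) = 12*(1 + A)/(-4 + c) (q(A, c) = ((A + 1)/(c - 4))*(-3 + (-5)**2 + 2*(-5)) = ((1 + A)/(-4 + c))*(-3 + 25 - 10) = ((1 + A)/(-4 + c))*12 = 12*(1 + A)/(-4 + c))
D(q(Y(1, -4), 2 + 3))**2 = (-3*(-4 + (2 + 3))/(12*(1 + 1)))**2 = (-3/(12*2/(-4 + 5)))**2 = (-3/(12*2/1))**2 = (-3/(12*1*2))**2 = (-3/24)**2 = (-3*1/24)**2 = (-1/8)**2 = 1/64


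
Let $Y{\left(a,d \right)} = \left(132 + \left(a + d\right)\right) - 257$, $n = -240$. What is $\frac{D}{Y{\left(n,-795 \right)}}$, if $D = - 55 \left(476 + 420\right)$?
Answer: $\frac{1232}{29} \approx 42.483$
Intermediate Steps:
$Y{\left(a,d \right)} = -125 + a + d$ ($Y{\left(a,d \right)} = \left(132 + a + d\right) - 257 = -125 + a + d$)
$D = -49280$ ($D = \left(-55\right) 896 = -49280$)
$\frac{D}{Y{\left(n,-795 \right)}} = - \frac{49280}{-125 - 240 - 795} = - \frac{49280}{-1160} = \left(-49280\right) \left(- \frac{1}{1160}\right) = \frac{1232}{29}$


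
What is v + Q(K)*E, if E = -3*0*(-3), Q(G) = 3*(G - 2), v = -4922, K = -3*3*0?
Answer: -4922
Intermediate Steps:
K = 0 (K = -9*0 = 0)
Q(G) = -6 + 3*G (Q(G) = 3*(-2 + G) = -6 + 3*G)
E = 0 (E = 0*(-3) = 0)
v + Q(K)*E = -4922 + (-6 + 3*0)*0 = -4922 + (-6 + 0)*0 = -4922 - 6*0 = -4922 + 0 = -4922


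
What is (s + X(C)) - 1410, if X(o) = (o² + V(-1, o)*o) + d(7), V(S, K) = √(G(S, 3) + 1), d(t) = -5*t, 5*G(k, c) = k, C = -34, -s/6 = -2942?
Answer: 17363 - 68*√5/5 ≈ 17333.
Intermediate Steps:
s = 17652 (s = -6*(-2942) = 17652)
G(k, c) = k/5
V(S, K) = √(1 + S/5) (V(S, K) = √(S/5 + 1) = √(1 + S/5))
X(o) = -35 + o² + 2*o*√5/5 (X(o) = (o² + (√(25 + 5*(-1))/5)*o) - 5*7 = (o² + (√(25 - 5)/5)*o) - 35 = (o² + (√20/5)*o) - 35 = (o² + ((2*√5)/5)*o) - 35 = (o² + (2*√5/5)*o) - 35 = (o² + 2*o*√5/5) - 35 = -35 + o² + 2*o*√5/5)
(s + X(C)) - 1410 = (17652 + (-35 + (-34)² + (⅖)*(-34)*√5)) - 1410 = (17652 + (-35 + 1156 - 68*√5/5)) - 1410 = (17652 + (1121 - 68*√5/5)) - 1410 = (18773 - 68*√5/5) - 1410 = 17363 - 68*√5/5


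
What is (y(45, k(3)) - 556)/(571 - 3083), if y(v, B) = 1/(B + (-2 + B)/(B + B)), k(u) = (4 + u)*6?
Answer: 495931/2240704 ≈ 0.22133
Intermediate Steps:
k(u) = 24 + 6*u
y(v, B) = 1/(B + (-2 + B)/(2*B)) (y(v, B) = 1/(B + (-2 + B)/((2*B))) = 1/(B + (-2 + B)*(1/(2*B))) = 1/(B + (-2 + B)/(2*B)))
(y(45, k(3)) - 556)/(571 - 3083) = (2*(24 + 6*3)/(-2 + (24 + 6*3) + 2*(24 + 6*3)²) - 556)/(571 - 3083) = (2*(24 + 18)/(-2 + (24 + 18) + 2*(24 + 18)²) - 556)/(-2512) = (2*42/(-2 + 42 + 2*42²) - 556)*(-1/2512) = (2*42/(-2 + 42 + 2*1764) - 556)*(-1/2512) = (2*42/(-2 + 42 + 3528) - 556)*(-1/2512) = (2*42/3568 - 556)*(-1/2512) = (2*42*(1/3568) - 556)*(-1/2512) = (21/892 - 556)*(-1/2512) = -495931/892*(-1/2512) = 495931/2240704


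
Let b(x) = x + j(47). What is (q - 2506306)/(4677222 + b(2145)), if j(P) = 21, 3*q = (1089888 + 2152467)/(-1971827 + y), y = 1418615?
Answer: -1386519635657/2588693594256 ≈ -0.53561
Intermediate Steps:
q = -1080785/553212 (q = ((1089888 + 2152467)/(-1971827 + 1418615))/3 = (3242355/(-553212))/3 = (3242355*(-1/553212))/3 = (⅓)*(-1080785/184404) = -1080785/553212 ≈ -1.9537)
b(x) = 21 + x (b(x) = x + 21 = 21 + x)
(q - 2506306)/(4677222 + b(2145)) = (-1080785/553212 - 2506306)/(4677222 + (21 + 2145)) = -1386519635657/(553212*(4677222 + 2166)) = -1386519635657/553212/4679388 = -1386519635657/553212*1/4679388 = -1386519635657/2588693594256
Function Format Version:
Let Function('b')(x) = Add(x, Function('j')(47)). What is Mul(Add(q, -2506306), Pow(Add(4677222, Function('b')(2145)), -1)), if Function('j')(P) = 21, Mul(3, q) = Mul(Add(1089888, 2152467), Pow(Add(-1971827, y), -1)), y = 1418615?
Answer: Rational(-1386519635657, 2588693594256) ≈ -0.53561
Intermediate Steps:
q = Rational(-1080785, 553212) (q = Mul(Rational(1, 3), Mul(Add(1089888, 2152467), Pow(Add(-1971827, 1418615), -1))) = Mul(Rational(1, 3), Mul(3242355, Pow(-553212, -1))) = Mul(Rational(1, 3), Mul(3242355, Rational(-1, 553212))) = Mul(Rational(1, 3), Rational(-1080785, 184404)) = Rational(-1080785, 553212) ≈ -1.9537)
Function('b')(x) = Add(21, x) (Function('b')(x) = Add(x, 21) = Add(21, x))
Mul(Add(q, -2506306), Pow(Add(4677222, Function('b')(2145)), -1)) = Mul(Add(Rational(-1080785, 553212), -2506306), Pow(Add(4677222, Add(21, 2145)), -1)) = Mul(Rational(-1386519635657, 553212), Pow(Add(4677222, 2166), -1)) = Mul(Rational(-1386519635657, 553212), Pow(4679388, -1)) = Mul(Rational(-1386519635657, 553212), Rational(1, 4679388)) = Rational(-1386519635657, 2588693594256)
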